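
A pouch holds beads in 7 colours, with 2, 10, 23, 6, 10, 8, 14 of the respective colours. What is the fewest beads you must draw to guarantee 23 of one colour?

73

In the worst case you take as many as possible of each colour without reaching 23: 2 + 10 + 22 + 6 + 10 + 8 + 14 = 72.
The next one must give 23 of some colour, so 72 + 1 = 73.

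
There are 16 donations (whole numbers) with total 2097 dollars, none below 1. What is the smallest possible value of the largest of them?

132

The 16 values sum to 2097, so their maximum is at least ⌈2097/16⌉ = 132.
Achievable: 1 of them at 132 and 15 at 131 total 2097.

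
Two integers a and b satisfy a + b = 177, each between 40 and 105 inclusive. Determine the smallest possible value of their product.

Since a + b is fixed, pushing one of them to its bound minimizes the product.
At the endpoint a = 72, b = 177 − 72 = 105, so ab = 72 × 105 = 7560.

7560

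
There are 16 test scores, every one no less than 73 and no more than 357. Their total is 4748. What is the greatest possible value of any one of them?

357

To make one score as large as possible, make the other 15 as small as possible.
The other 15 contribute at least 15 × 73 = 1095, leaving at most 4748 − 1095 = 3653.
But each score is capped at 357, so the maximum is 357.
Achievable: one at 357 and the other 15 totalling 4391, which fits since 15 × 73 ≤ 4391 ≤ 15 × 357.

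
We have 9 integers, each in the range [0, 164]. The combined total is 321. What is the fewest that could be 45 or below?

3

If only k of them are at most 45, the other 9 − k are at least 46, so the total is at least (9 − k)·46 + k·0.
This is ≤ 321, so (9 − k)·46 + 0k ≤ 321, which gives k ≥ 3.
Exactly 3 works: 3 values at 0 and 6 at 46 total 276; raise one of the low values by 45 (still ≤ 45) to hit 321.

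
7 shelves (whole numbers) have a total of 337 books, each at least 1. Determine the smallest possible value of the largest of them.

49

The 7 values sum to 337, so their maximum is at least ⌈337/7⌉ = 49.
Taking 6 copies of 48 and 1 copy of 49 gives exactly 337, so 49 is attained.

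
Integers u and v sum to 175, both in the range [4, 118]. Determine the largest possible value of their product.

7656

With u + v fixed, uv peaks when the two are closest together.
Taking u = 87 and v = 88 (both in [4, 118]) gives uv = 7656.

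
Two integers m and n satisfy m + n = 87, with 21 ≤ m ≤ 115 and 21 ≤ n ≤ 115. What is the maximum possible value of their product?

With m + n fixed, mn peaks when the two are closest together.
Taking m = 43 and n = 44 (both in [21, 115]) gives mn = 1892.

1892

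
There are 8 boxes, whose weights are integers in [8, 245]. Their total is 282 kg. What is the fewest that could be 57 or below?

If only k of them are at most 57, the other 8 − k are at least 58, so the total is at least (8 − k)·58 + k·8.
This is ≤ 282, so (8 − k)·58 + 8k ≤ 282, which gives k ≥ 4.
Exactly 4 works: 4 values at 8 and 4 at 58 total 264; raise one of the low values by 18 (still ≤ 57) to hit 282.

4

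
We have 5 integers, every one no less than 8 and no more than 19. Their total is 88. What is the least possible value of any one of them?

12

To make one integer as small as possible, make the other 4 as large as possible.
The other 4 contribute at most 4 × 19 = 76, leaving at least 88 − 76 = 12.
Since 12 ≥ 8, this is achievable: one at 12 and 4 at 19.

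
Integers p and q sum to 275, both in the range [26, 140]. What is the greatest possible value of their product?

For a fixed sum, the product pq is largest when p and q are as close as possible.
Taking p = 137 and q = 138 (both in [26, 140]) gives pq = 18906.

18906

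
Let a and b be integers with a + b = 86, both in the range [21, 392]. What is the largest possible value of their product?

For a fixed sum, the product ab is largest when a and b are as close as possible.
Taking a = 43 and b = 43 (both in [21, 392]) gives ab = 1849.

1849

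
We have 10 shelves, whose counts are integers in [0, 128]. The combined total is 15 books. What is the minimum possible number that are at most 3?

Let j be the number exceeding 3. Then the total is ≥ 4·j + 0·(10 − j) = 0 + 4j.
So 4j ≤ 15 and j ≤ 3; hence at least 10 − 3 = 7 are ≤ 3.
Exactly 7 works: 7 values at 0 and 3 at 4 total 12; raise one of the low values by 3 (still ≤ 3) to hit 15.

7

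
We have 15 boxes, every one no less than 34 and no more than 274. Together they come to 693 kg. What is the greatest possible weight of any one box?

217

To make one box as large as possible, make the other 14 as small as possible.
The other 14 contribute at least 14 × 34 = 476, leaving at most 693 − 476 = 217.
Since 217 ≤ 274, this is achievable: one at 217 and 14 at 34.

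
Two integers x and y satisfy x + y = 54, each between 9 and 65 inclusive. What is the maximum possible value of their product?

729

With x + y fixed, xy peaks when the two are closest together.
Taking x = 27 and y = 27 (both in [9, 65]) gives xy = 729.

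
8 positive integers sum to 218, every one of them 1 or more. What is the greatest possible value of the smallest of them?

27

The 8 values sum to 218, so their minimum is at most ⌊218/8⌋ = 27.
Equality holds with 6 values of 27 and 2 values of 28.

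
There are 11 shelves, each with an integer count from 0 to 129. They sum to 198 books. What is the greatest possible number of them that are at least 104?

1

Suppose k of them are at least 104. Those contribute at least 104 each and the other 11 − k at least 0 each.
So the total is at least 104k + 0(11 − k) = 0 + 104k. This must be ≤ 198, giving k ≤ 1.
k = 1 is achieved by 1 value at 104 and 10 at 0, total 104; add 94 to one value (staying below 104) to reach 198.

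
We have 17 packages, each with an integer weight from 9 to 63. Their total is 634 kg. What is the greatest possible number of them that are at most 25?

11

Suppose k of them are at most 25. Those contribute at most 25 each and the rest at most 63 each.
So the total is at most 25k + 63(17 − k) = 1071 − 38k. This must still be ≥ 634, so k ≤ 11.
k = 11 is achieved by 11 values at 25 and 6 at 63, total 653; lower one of the 63's by 19 (still > 25) to reach 634.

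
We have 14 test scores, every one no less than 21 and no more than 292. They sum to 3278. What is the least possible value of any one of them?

Minimizing one value means maximizing the remaining 13.
The other 13 can take up 13 × 292 = 3796 ≥ 3278 − 21, so one score can sit at its floor of 21.
Achievable: one at 21 and the other 13 totalling 3257, which fits since 13 × 21 ≤ 3257 ≤ 13 × 292.

21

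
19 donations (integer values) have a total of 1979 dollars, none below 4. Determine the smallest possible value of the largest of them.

If every one of the 19 were at most 104, the total would be at most 19 × 104 = 1976 < 1979.
Taking 16 copies of 104 and 3 copies of 105 gives exactly 1979, so 105 is attained.

105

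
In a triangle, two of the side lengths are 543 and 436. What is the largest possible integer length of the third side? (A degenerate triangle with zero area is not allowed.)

978

The third side must be less than 543 + 436 = 979.
The largest integer below 979 is 978.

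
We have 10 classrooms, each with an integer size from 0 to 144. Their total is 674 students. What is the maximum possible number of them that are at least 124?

With k values at 124 or above and the rest at least 0, the sum is at least 0 + 124k.
Since the sum is 674, we need 124k ≤ 674, i.e. k ≤ 5.
k = 5 is achieved by 5 values at 124 and 5 at 0, total 620; add 54 to one value (staying below 124) to reach 674.

5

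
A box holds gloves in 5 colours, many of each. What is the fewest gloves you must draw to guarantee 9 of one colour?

You could draw 8 of every colour without reaching 9 of any — 40 in all.
One more forces 9 of some colour, so 40 + 1 = 41.

41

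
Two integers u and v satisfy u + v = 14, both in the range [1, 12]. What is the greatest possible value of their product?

uv = u(14 − u) is maximized when u is as near 14/2 as the bounds allow.
Taking u = 7 and v = 7 (both in [1, 12]) gives uv = 49.

49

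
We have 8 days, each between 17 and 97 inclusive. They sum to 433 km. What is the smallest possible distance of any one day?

Minimizing one value means maximizing the remaining 7.
The other 7 can take up 7 × 97 = 679 ≥ 433 − 17, so one day can sit at its floor of 17.
Achievable: one at 17 and the other 7 totalling 416, which fits since 7 × 17 ≤ 416 ≤ 7 × 97.

17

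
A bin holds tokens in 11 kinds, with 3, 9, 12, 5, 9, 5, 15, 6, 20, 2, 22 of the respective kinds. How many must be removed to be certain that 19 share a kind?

In the worst case you take as many as possible of each kind without reaching 19: 3 + 9 + 12 + 5 + 9 + 5 + 15 + 6 + 18 + 2 + 18 = 102.
The next one must give 19 of some kind, so 102 + 1 = 103.

103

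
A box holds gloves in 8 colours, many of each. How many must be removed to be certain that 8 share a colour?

In the worst case you draw 7 of each of the 8 colours: 8 × 7 = 56.
One more forces 8 of some colour, so 56 + 1 = 57.

57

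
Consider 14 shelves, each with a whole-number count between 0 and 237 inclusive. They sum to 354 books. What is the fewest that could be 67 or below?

Each value above 67 is at least 68, contributing at least 68 − 0 = 68 above the floor 0.
The sum exceeds the floor total 0 by 354, so at most ⌊354/68⌋ = 5 exceed 67, and at least 9 are ≤ 67.
Exactly 9 works: 9 values at 0 and 5 at 68 total 340; raise one of the low values by 14 (still ≤ 67) to hit 354.

9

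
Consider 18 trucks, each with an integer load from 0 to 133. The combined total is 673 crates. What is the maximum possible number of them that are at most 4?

Suppose k of them are at most 4. Those contribute at most 4 each and the rest at most 133 each.
So the total is at most 4k + 133(18 − k) = 2394 − 129k. This must still be ≥ 673, so k ≤ 13.
k = 13 is achieved by 13 values at 4 and 5 at 133, total 717; lower one of the 133's by 44 (still > 4) to reach 673.

13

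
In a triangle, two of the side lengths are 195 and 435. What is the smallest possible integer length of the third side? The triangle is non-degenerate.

The third side must exceed |195 − 435| = 240.
The smallest integer above 240 is 241.

241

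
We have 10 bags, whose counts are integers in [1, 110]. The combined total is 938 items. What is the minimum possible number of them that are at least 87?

4

If only k of them are at least 87, the other 10 − k are at most 86, so the total is at most k·110 + (10 − k)·86.
This must reach 938, so k·110 + (10 − k)·86 ≥ 938, giving k ≥ 4.
Exactly 4 works: 4 values at 110 and 6 at 86 total 956; lower one of the high values by 18 (still ≥ 87) to hit 938.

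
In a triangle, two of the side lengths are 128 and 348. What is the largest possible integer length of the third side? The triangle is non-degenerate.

The third side must be less than 128 + 348 = 476.
The largest integer below 476 is 475.

475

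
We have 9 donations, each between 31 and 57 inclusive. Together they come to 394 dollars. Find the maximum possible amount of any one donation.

57

To make one donation as large as possible, make the other 8 as small as possible.
The other 8 contribute at least 8 × 31 = 248, leaving at most 394 − 248 = 146.
But each donation is capped at 57, so the maximum is 57.
Achievable: one at 57 and the other 8 totalling 337, which fits since 8 × 31 ≤ 337 ≤ 8 × 57.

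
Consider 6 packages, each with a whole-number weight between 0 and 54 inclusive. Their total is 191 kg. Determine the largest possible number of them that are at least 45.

Suppose k of them are at least 45. Those contribute at least 45 each and the other 6 − k at least 0 each.
So the total is at least 45k + 0(6 − k) = 0 + 45k. This must be ≤ 191, giving k ≤ 4.
k = 4 is achieved by 4 values at 45 and 2 at 0, total 180; add 11 to one value (staying below 45) to reach 191.

4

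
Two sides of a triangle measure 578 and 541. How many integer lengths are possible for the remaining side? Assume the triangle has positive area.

1081

The triangle inequality gives |578 − 541| < c < 578 + 541, i.e. 37 < c < 1119.
So c can be any integer from 38 to 1118: 1081 values.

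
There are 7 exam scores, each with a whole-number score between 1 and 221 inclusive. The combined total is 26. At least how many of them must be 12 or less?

If only k of them are at most 12, the other 7 − k are at least 13, so the total is at least (7 − k)·13 + k·1.
This is ≤ 26, so (7 − k)·13 + 1k ≤ 26, which gives k ≥ 6.
Exactly 6 works: 6 values at 1 and 1 at 13 total 19; raise one of the low values by 7 (still ≤ 12) to hit 26.

6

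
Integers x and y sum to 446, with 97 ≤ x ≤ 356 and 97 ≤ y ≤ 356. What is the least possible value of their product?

For a fixed sum, xy is smallest when x and y are as far apart as possible.
The extreme feasible split is x = 97, y = 349, giving xy = 33853.

33853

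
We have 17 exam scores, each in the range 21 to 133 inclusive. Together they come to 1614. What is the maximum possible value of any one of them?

Maximizing one value means minimizing the remaining 16.
The other 16 contribute at least 16 × 21 = 336, leaving at most 1614 − 336 = 1278.
But each score is capped at 133, so the maximum is 133.
Achievable: one at 133 and the other 16 totalling 1481, which fits since 16 × 21 ≤ 1481 ≤ 16 × 133.

133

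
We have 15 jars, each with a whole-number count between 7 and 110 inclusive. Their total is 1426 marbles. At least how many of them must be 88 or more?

If only k of them are at least 88, the other 15 − k are at most 87, so the total is at most k·110 + (15 − k)·87.
This must reach 1426, so k·110 + (15 − k)·87 ≥ 1426, giving k ≥ 6.
Exactly 6 works: 6 values at 110 and 9 at 87 total 1443; lower one of the high values by 17 (still ≥ 88) to hit 1426.

6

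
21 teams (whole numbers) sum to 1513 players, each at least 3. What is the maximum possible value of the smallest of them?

The 21 values sum to 1513, so their minimum is at most ⌊1513/21⌋ = 72.
Achievable: 20 of them at 72 and 1 at 73 total 1513.

72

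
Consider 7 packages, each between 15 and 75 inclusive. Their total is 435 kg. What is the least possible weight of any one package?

15

Minimizing one value means maximizing the remaining 6.
The other 6 can take up 6 × 75 = 450 ≥ 435 − 15, so one package can sit at its floor of 15.
Achievable: one at 15 and the other 6 totalling 420, which fits since 6 × 15 ≤ 420 ≤ 6 × 75.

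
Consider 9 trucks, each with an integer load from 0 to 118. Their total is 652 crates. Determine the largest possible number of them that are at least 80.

8

With k values at 80 or above and the rest at least 0, the sum is at least 0 + 80k.
Since the sum is 652, we need 80k ≤ 652, i.e. k ≤ 8.
k = 8 is achieved by 8 values at 80 and 1 at 0, total 640; add 12 to one value (staying below 80) to reach 652.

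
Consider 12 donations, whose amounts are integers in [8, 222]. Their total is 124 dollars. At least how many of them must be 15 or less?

9

If only k of them are at most 15, the other 12 − k are at least 16, so the total is at least (12 − k)·16 + k·8.
This is ≤ 124, so (12 − k)·16 + 8k ≤ 124, which gives k ≥ 9.
Exactly 9 works: 9 values at 8 and 3 at 16 total 120; raise one of the low values by 4 (still ≤ 15) to hit 124.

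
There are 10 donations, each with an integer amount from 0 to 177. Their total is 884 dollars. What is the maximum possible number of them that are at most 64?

Suppose k of them are at most 64. Those contribute at most 64 each and the rest at most 177 each.
So the total is at most 64k + 177(10 − k) = 1770 − 113k. This must still be ≥ 884, so k ≤ 7.
k = 7 is achieved by 7 values at 64 and 3 at 177, total 979; lower one of the 177's by 95 (still > 64) to reach 884.

7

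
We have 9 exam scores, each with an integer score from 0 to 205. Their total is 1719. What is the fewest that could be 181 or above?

4

Suppose at most 9 − j of them reach 181; then j values are ≤ 180 and the rest ≤ 205.
The total is then ≤ 180·j + 205·(9 − j) = 1845 − 25j. For this to be ≥ 1719 we need j ≤ 5, so at least 9 − 5 = 4 must reach 181.
Exactly 4 works: 4 values at 205 and 5 at 180 total 1720; lower one of the high values by 1 (still ≥ 181) to hit 1719.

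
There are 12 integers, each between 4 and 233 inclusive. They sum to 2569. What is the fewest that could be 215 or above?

1

If only k of them are at least 215, the other 12 − k are at most 214, so the total is at most k·233 + (12 − k)·214.
This must reach 2569, so k·233 + (12 − k)·214 ≥ 2569, giving k ≥ 1.
Exactly 1 works: 1 value at 233 and 11 at 214 total 2587; lower one of the high values by 18 (still ≥ 215) to hit 2569.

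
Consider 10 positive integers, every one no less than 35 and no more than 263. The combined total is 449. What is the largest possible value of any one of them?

To make one integer as large as possible, make the other 9 as small as possible.
The other 9 contribute at least 9 × 35 = 315, leaving at most 449 − 315 = 134.
Since 134 ≤ 263, this is achievable: one at 134 and 9 at 35.

134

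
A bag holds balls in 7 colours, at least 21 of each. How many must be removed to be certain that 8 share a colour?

50

You could draw 7 of every colour without reaching 8 of any — 49 in all.
One more forces 8 of some colour, so 49 + 1 = 50.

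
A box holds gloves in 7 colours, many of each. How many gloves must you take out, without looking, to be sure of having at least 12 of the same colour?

78

You could draw 11 of every colour without reaching 12 of any — 77 in all.
One more forces 12 of some colour, so 77 + 1 = 78.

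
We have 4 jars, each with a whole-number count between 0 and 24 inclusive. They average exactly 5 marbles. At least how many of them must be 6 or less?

The total is 4 × 5 = 20.
Each value above 6 is at least 7, contributing at least 7 − 0 = 7 above the floor 0.
The sum exceeds the floor total 0 by 20, so at most ⌊20/7⌋ = 2 exceed 6, and at least 2 are ≤ 6.
Exactly 2 works: 2 values at 0 and 2 at 7 total 14; raise one of the low values by 6 (still ≤ 6) to hit 20.

2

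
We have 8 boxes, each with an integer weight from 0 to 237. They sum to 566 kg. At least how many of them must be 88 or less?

Let j be the number exceeding 88. Then the total is ≥ 89·j + 0·(8 − j) = 0 + 89j.
So 89j ≤ 566 and j ≤ 6; hence at least 8 − 6 = 2 are ≤ 88.
Exactly 2 works: 2 values at 0 and 6 at 89 total 534; raise one of the low values by 32 (still ≤ 88) to hit 566.

2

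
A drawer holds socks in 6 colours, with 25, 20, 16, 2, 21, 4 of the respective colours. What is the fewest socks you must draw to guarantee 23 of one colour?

In the worst case you take as many as possible of each colour without reaching 23: 22 + 20 + 16 + 2 + 21 + 4 = 85.
The next one must give 23 of some colour, so 85 + 1 = 86.

86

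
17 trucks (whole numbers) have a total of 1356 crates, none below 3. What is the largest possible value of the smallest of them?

79

The average is 1356/17 < 80, so some value is ≤ 79.
Achievable: 4 of them at 79 and 13 at 80 total 1356.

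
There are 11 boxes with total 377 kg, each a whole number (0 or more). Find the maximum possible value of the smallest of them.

The 11 values sum to 377, so their minimum is at most ⌊377/11⌋ = 34.
Taking 8 copies of 34 and 3 copies of 35 gives exactly 377, so 34 is attained.

34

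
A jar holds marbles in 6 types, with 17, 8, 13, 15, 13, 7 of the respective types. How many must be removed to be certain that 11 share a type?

In the worst case you take as many as possible of each type without reaching 11: 10 + 8 + 10 + 10 + 10 + 7 = 55.
The next one must give 11 of some type, so 55 + 1 = 56.

56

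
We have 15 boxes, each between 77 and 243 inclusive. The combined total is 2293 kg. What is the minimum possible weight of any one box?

77

To make one box as small as possible, make the other 14 as large as possible.
The other 14 can take up 14 × 243 = 3402 ≥ 2293 − 77, so one box can sit at its floor of 77.
Achievable: one at 77 and the other 14 totalling 2216, which fits since 14 × 77 ≤ 2216 ≤ 14 × 243.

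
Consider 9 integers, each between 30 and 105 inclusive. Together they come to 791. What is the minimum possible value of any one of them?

30

Minimizing one value means maximizing the remaining 8.
The other 8 can take up 8 × 105 = 840 ≥ 791 − 30, so one integer can sit at its floor of 30.
Achievable: one at 30 and the other 8 totalling 761, which fits since 8 × 30 ≤ 761 ≤ 8 × 105.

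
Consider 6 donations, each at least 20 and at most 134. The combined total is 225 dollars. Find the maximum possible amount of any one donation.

125

To make one donation as large as possible, make the other 5 as small as possible.
The other 5 contribute at least 5 × 20 = 100, leaving at most 225 − 100 = 125.
Since 125 ≤ 134, this is achievable: one at 125 and 5 at 20.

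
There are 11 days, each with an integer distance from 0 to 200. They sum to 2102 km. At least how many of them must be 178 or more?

If only k of them are at least 178, the other 11 − k are at most 177, so the total is at most k·200 + (11 − k)·177.
This must reach 2102, so k·200 + (11 − k)·177 ≥ 2102, giving k ≥ 7.
Exactly 7 works: 7 values at 200 and 4 at 177 total 2108; lower one of the high values by 6 (still ≥ 178) to hit 2102.

7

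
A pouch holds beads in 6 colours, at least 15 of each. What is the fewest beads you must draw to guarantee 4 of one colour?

19

In the worst case you draw 3 of each of the 6 colours: 6 × 3 = 18.
One more forces 4 of some colour, so 18 + 1 = 19.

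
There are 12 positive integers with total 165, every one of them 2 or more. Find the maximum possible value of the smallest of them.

13

The average is 165/12 < 14, so some value is ≤ 13.
Equality holds with 3 values of 13 and 9 values of 14.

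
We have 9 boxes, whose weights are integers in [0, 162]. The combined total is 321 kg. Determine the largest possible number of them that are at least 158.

2

If k of the values are ≥ 158, the total is ≥ 158k + 0(9 − k).
Setting 158k + 0(9 − k) ≤ 321 gives 158k ≤ 321, so k ≤ 2.
k = 2 is achieved by 2 values at 158 and 7 at 0, total 316; add 5 to one value (staying below 158) to reach 321.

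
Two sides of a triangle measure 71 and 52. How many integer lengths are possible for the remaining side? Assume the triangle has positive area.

103

The triangle inequality gives |71 − 52| < c < 71 + 52, i.e. 19 < c < 123.
So c can be any integer from 20 to 122: 103 values.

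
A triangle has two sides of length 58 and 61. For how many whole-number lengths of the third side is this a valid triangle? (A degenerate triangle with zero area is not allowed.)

The triangle inequality gives |58 − 61| < c < 58 + 61, i.e. 3 < c < 119.
So c can be any integer from 4 to 118: 115 values.

115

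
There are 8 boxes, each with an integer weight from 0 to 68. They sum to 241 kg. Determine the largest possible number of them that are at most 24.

Each value at 24 or below falls at least 68 − 24 = 44 short of the ceiling 68.
The ceiling total is 8 × 68 = 544, and we need 241, so at most ⌊(544 − 241)/44⌋ = 6 can be that low.
k = 6 is achieved by 6 values at 24 and 2 at 68, total 280; lower one of the 68's by 39 (still > 24) to reach 241.

6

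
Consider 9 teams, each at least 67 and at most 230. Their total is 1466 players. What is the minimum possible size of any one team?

67

Minimizing one value means maximizing the remaining 8.
The other 8 can take up 8 × 230 = 1840 ≥ 1466 − 67, so one team can sit at its floor of 67.
Achievable: one at 67 and the other 8 totalling 1399, which fits since 8 × 67 ≤ 1399 ≤ 8 × 230.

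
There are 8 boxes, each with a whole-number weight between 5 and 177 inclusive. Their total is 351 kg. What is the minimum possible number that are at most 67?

4

If only k of them are at most 67, the other 8 − k are at least 68, so the total is at least (8 − k)·68 + k·5.
This is ≤ 351, so (8 − k)·68 + 5k ≤ 351, which gives k ≥ 4.
Exactly 4 works: 4 values at 5 and 4 at 68 total 292; raise one of the low values by 59 (still ≤ 67) to hit 351.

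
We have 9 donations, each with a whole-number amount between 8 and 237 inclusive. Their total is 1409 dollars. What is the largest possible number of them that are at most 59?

4

Suppose k of them are at most 59. Those contribute at most 59 each and the rest at most 237 each.
So the total is at most 59k + 237(9 − k) = 2133 − 178k. This must still be ≥ 1409, so k ≤ 4.
k = 4 is achieved by 4 values at 59 and 5 at 237, total 1421; lower one of the 237's by 12 (still > 59) to reach 1409.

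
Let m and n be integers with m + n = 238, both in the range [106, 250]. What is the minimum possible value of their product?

Since m + n is fixed, pushing one of them to its bound minimizes the product.
At the endpoint m = 106, n = 238 − 106 = 132, so mn = 106 × 132 = 13992.

13992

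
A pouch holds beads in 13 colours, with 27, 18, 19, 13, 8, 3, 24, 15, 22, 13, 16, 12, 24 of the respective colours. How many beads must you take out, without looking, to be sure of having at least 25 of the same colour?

212

In the worst case you take as many as possible of each colour without reaching 25: 24 + 18 + 19 + 13 + 8 + 3 + 24 + 15 + 22 + 13 + 16 + 12 + 24 = 211.
The next one must give 25 of some colour, so 211 + 1 = 212.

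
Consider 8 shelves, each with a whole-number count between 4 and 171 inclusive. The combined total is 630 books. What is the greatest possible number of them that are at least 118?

5

If k of the values are ≥ 118, the total is ≥ 118k + 4(8 − k).
Setting 118k + 4(8 − k) ≤ 630 gives 114k ≤ 598, so k ≤ 5.
k = 5 is achieved by 5 values at 118 and 3 at 4, total 602; add 28 to one value (staying below 118) to reach 630.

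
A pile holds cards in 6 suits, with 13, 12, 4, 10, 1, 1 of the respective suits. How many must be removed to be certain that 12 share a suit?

39

In the worst case you take as many as possible of each suit without reaching 12: 11 + 11 + 4 + 10 + 1 + 1 = 38.
The next one must give 12 of some suit, so 38 + 1 = 39.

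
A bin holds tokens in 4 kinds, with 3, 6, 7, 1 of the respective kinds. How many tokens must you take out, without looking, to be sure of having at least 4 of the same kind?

In the worst case you take as many as possible of each kind without reaching 4: 3 + 3 + 3 + 1 = 10.
The next one must give 4 of some kind, so 10 + 1 = 11.

11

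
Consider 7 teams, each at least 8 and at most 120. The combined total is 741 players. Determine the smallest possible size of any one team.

21

Minimizing one value means maximizing the remaining 6.
The other 6 contribute at most 6 × 120 = 720, leaving at least 741 − 720 = 21.
Since 21 ≥ 8, this is achievable: one at 21 and 6 at 120.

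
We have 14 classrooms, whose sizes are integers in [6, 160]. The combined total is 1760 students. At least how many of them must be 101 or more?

Each value short of 101 is at most 100, costing at least 160 − 100 = 60 against the maximum total of 2240.
We can afford to lose at most 2240 − 1760 = 480, so at most ⌊480/60⌋ = 8 fall short, and at least 6 are ≥ 101.
Exactly 6 works: 6 values at 160 and 8 at 100 total 1760.

6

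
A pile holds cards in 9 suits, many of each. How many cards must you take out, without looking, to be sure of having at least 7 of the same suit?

55

You could draw 6 of every suit without reaching 7 of any — 54 in all.
One more forces 7 of some suit, so 54 + 1 = 55.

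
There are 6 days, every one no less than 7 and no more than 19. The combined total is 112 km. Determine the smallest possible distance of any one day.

17

To make one day as small as possible, make the other 5 as large as possible.
The other 5 contribute at most 5 × 19 = 95, leaving at least 112 − 95 = 17.
Since 17 ≥ 7, this is achievable: one at 17 and 5 at 19.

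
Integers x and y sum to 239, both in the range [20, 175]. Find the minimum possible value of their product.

Since x + y is fixed, pushing one of them to its bound minimizes the product.
At the endpoint x = 64, y = 239 − 64 = 175, so xy = 64 × 175 = 11200.

11200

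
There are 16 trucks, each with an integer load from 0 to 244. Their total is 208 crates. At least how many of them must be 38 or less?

If only k of them are at most 38, the other 16 − k are at least 39, so the total is at least (16 − k)·39 + k·0.
This is ≤ 208, so (16 − k)·39 + 0k ≤ 208, which gives k ≥ 11.
Exactly 11 works: 11 values at 0 and 5 at 39 total 195; raise one of the low values by 13 (still ≤ 38) to hit 208.

11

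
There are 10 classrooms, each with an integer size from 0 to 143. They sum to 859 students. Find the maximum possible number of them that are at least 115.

7

If k of the values are ≥ 115, the total is ≥ 115k + 0(10 − k).
Setting 115k + 0(10 − k) ≤ 859 gives 115k ≤ 859, so k ≤ 7.
k = 7 is achieved by 7 values at 115 and 3 at 0, total 805; add 54 to one value (staying below 115) to reach 859.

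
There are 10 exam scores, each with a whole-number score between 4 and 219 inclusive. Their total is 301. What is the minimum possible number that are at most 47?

5

Each value above 47 is at least 48, contributing at least 48 − 4 = 44 above the floor 4.
The sum exceeds the floor total 40 by 261, so at most ⌊261/44⌋ = 5 exceed 47, and at least 5 are ≤ 47.
Exactly 5 works: 5 values at 4 and 5 at 48 total 260; raise one of the low values by 41 (still ≤ 47) to hit 301.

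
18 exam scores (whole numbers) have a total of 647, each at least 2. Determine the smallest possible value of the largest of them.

Some value must be at least ⌈647/18⌉ = 36, since 18 × 35 = 630 < 647.
Achievable: 17 of them at 36 and 1 at 35 total 647.

36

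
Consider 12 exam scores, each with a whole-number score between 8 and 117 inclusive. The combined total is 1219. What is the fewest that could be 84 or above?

7

Suppose at most 12 − j of them reach 84; then j values are ≤ 83 and the rest ≤ 117.
The total is then ≤ 83·j + 117·(12 − j) = 1404 − 34j. For this to be ≥ 1219 we need j ≤ 5, so at least 12 − 5 = 7 must reach 84.
Exactly 7 works: 7 values at 117 and 5 at 83 total 1234; lower one of the high values by 15 (still ≥ 84) to hit 1219.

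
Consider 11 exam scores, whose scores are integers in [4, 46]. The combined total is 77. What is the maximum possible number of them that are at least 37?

With k values at 37 or above and the rest at least 4, the sum is at least 44 + 33k.
Since the sum is 77, we need 33k ≤ 33, i.e. k ≤ 1.
k = 1 is achieved by 1 value at 37 and 10 at 4, total 77.

1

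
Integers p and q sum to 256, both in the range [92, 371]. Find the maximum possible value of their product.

16384

pq = p(256 − p) is maximized when p is as near 256/2 as the bounds allow.
Taking p = 128 and q = 128 (both in [92, 371]) gives pq = 16384.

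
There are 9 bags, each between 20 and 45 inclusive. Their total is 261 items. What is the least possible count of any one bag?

20

To make one bag as small as possible, make the other 8 as large as possible.
The other 8 can take up 8 × 45 = 360 ≥ 261 − 20, so one bag can sit at its floor of 20.
Achievable: one at 20 and the other 8 totalling 241, which fits since 8 × 20 ≤ 241 ≤ 8 × 45.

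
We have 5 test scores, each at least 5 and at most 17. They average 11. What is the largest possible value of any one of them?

17

Maximizing one value means minimizing the remaining 4.
The total is 5 × 11 = 55.
The other 4 contribute at least 4 × 5 = 20, leaving at most 55 − 20 = 35.
But each score is capped at 17, so the maximum is 17.
Achievable: one at 17 and the other 4 totalling 38, which fits since 4 × 5 ≤ 38 ≤ 4 × 17.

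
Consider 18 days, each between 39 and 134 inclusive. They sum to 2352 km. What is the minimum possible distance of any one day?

74

Minimizing one value means maximizing the remaining 17.
The other 17 contribute at most 17 × 134 = 2278, leaving at least 2352 − 2278 = 74.
Since 74 ≥ 39, this is achievable: one at 74 and 17 at 134.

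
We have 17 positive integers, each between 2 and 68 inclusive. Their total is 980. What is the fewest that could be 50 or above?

8

Suppose at most 17 − j of them reach 50; then j values are ≤ 49 and the rest ≤ 68.
The total is then ≤ 49·j + 68·(17 − j) = 1156 − 19j. For this to be ≥ 980 we need j ≤ 9, so at least 17 − 9 = 8 must reach 50.
Exactly 8 works: 8 values at 68 and 9 at 49 total 985; lower one of the high values by 5 (still ≥ 50) to hit 980.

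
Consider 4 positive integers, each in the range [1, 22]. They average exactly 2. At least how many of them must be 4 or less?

The total is 4 × 2 = 8.
If only k of them are at most 4, the other 4 − k are at least 5, so the total is at least (4 − k)·5 + k·1.
This is ≤ 8, so (4 − k)·5 + 1k ≤ 8, which gives k ≥ 3.
Exactly 3 works: 3 values at 1 and 1 at 5 total 8.

3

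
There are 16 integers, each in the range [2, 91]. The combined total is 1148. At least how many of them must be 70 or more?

2

If only k of them are at least 70, the other 16 − k are at most 69, so the total is at most k·91 + (16 − k)·69.
This must reach 1148, so k·91 + (16 − k)·69 ≥ 1148, giving k ≥ 2.
Exactly 2 works: 2 values at 91 and 14 at 69 total 1148.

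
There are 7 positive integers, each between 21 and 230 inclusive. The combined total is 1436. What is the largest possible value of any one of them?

Maximizing one value means minimizing the remaining 6.
The other 6 contribute at least 6 × 21 = 126, leaving at most 1436 − 126 = 1310.
But each integer is capped at 230, so the maximum is 230.
Achievable: one at 230 and the other 6 totalling 1206, which fits since 6 × 21 ≤ 1206 ≤ 6 × 230.

230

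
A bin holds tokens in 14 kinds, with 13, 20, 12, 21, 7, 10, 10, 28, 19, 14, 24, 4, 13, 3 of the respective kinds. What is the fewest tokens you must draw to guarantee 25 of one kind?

195

In the worst case you take as many as possible of each kind without reaching 25: 13 + 20 + 12 + 21 + 7 + 10 + 10 + 24 + 19 + 14 + 24 + 4 + 13 + 3 = 194.
The next one must give 25 of some kind, so 194 + 1 = 195.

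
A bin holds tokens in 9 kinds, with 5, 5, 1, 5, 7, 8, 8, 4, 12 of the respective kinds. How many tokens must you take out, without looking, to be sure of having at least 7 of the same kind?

In the worst case you take as many as possible of each kind without reaching 7: 5 + 5 + 1 + 5 + 6 + 6 + 6 + 4 + 6 = 44.
The next one must give 7 of some kind, so 44 + 1 = 45.

45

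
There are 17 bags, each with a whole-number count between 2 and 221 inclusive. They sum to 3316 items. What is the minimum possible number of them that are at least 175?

Suppose at most 17 − j of them reach 175; then j values are ≤ 174 and the rest ≤ 221.
The total is then ≤ 174·j + 221·(17 − j) = 3757 − 47j. For this to be ≥ 3316 we need j ≤ 9, so at least 17 − 9 = 8 must reach 175.
Exactly 8 works: 8 values at 221 and 9 at 174 total 3334; lower one of the high values by 18 (still ≥ 175) to hit 3316.

8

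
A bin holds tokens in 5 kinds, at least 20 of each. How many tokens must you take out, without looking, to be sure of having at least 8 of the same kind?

36

In the worst case you draw 7 of each of the 5 kinds: 5 × 7 = 35.
One more forces 8 of some kind, so 35 + 1 = 36.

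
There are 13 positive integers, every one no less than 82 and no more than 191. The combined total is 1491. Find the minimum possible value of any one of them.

82

To make one integer as small as possible, make the other 12 as large as possible.
The other 12 can take up 12 × 191 = 2292 ≥ 1491 − 82, so one integer can sit at its floor of 82.
Achievable: one at 82 and the other 12 totalling 1409, which fits since 12 × 82 ≤ 1409 ≤ 12 × 191.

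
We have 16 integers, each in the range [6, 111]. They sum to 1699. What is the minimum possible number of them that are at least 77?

Suppose at most 16 − j of them reach 77; then j values are ≤ 76 and the rest ≤ 111.
The total is then ≤ 76·j + 111·(16 − j) = 1776 − 35j. For this to be ≥ 1699 we need j ≤ 2, so at least 16 − 2 = 14 must reach 77.
Exactly 14 works: 14 values at 111 and 2 at 76 total 1706; lower one of the high values by 7 (still ≥ 77) to hit 1699.

14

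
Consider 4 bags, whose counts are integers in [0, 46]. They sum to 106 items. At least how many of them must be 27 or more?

Each value short of 27 is at most 26, costing at least 46 − 26 = 20 against the maximum total of 184.
We can afford to lose at most 184 − 106 = 78, so at most ⌊78/20⌋ = 3 fall short, and at least 1 are ≥ 27.
Exactly 1 works: 1 value at 46 and 3 at 26 total 124; lower one of the high values by 18 (still ≥ 27) to hit 106.

1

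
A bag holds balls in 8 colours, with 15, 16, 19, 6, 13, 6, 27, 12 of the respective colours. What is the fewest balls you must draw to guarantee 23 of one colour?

110

In the worst case you take as many as possible of each colour without reaching 23: 15 + 16 + 19 + 6 + 13 + 6 + 22 + 12 = 109.
The next one must give 23 of some colour, so 109 + 1 = 110.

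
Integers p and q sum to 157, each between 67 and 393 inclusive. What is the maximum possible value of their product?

For a fixed sum, the product pq is largest when p and q are as close as possible.
Taking p = 78 and q = 79 (both in [67, 393]) gives pq = 6162.

6162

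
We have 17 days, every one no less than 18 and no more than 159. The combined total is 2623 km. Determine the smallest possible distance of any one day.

79

To make one day as small as possible, make the other 16 as large as possible.
The other 16 contribute at most 16 × 159 = 2544, leaving at least 2623 − 2544 = 79.
Since 79 ≥ 18, this is achievable: one at 79 and 16 at 159.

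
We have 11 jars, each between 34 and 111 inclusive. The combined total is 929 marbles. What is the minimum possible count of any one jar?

To make one jar as small as possible, make the other 10 as large as possible.
The other 10 can take up 10 × 111 = 1110 ≥ 929 − 34, so one jar can sit at its floor of 34.
Achievable: one at 34 and the other 10 totalling 895, which fits since 10 × 34 ≤ 895 ≤ 10 × 111.

34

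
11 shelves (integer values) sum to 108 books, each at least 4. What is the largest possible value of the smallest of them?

9

If every one of the 11 were at least 10, the total would be at least 11 × 10 = 110 > 108.
Equality holds with 2 values of 9 and 9 values of 10.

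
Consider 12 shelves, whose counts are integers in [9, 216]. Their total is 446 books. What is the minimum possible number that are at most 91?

Let j be the number exceeding 91. Then the total is ≥ 92·j + 9·(12 − j) = 108 + 83j.
So 83j ≤ 338 and j ≤ 4; hence at least 12 − 4 = 8 are ≤ 91.
Exactly 8 works: 8 values at 9 and 4 at 92 total 440; raise one of the low values by 6 (still ≤ 91) to hit 446.

8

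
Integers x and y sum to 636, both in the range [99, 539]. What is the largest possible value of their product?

For a fixed sum, the product xy is largest when x and y are as close as possible.
Taking x = 318 and y = 318 (both in [99, 539]) gives xy = 101124.

101124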